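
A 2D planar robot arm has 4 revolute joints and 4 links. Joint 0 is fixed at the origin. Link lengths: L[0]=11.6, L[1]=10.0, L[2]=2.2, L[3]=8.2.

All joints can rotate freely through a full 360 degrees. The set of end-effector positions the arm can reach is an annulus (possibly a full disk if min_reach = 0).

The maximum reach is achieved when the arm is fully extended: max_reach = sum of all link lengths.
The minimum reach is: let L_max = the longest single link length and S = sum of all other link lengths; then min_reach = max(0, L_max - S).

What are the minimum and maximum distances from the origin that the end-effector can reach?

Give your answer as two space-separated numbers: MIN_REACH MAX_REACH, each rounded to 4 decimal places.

Answer: 0.0000 32.0000

Derivation:
Link lengths: [11.6, 10.0, 2.2, 8.2]
max_reach = 11.6 + 10 + 2.2 + 8.2 = 32
L_max = max([11.6, 10.0, 2.2, 8.2]) = 11.6
S (sum of others) = 32 - 11.6 = 20.4
min_reach = max(0, 11.6 - 20.4) = max(0, -8.8) = 0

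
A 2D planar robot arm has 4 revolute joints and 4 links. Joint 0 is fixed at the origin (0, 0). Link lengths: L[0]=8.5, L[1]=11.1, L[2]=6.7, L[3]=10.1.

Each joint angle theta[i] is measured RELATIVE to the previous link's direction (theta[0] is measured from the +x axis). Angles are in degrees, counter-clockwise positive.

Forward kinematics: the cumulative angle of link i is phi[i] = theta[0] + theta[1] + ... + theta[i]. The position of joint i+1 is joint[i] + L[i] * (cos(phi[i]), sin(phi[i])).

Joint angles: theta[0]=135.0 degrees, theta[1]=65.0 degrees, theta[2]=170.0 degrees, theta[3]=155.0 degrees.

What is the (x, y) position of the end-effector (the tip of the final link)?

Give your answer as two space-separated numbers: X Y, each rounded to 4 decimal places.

Answer: -19.5986 5.9915

Derivation:
joint[0] = (0.0000, 0.0000)  (base)
link 0: phi[0] = 135 = 135 deg
  cos(135 deg) = -0.7071, sin(135 deg) = 0.7071
  joint[1] = (0.0000, 0.0000) + 8.5 * (-0.7071, 0.7071) = (0.0000 + -6.0104, 0.0000 + 6.0104) = (-6.0104, 6.0104)
link 1: phi[1] = 135 + 65 = 200 deg
  cos(200 deg) = -0.9397, sin(200 deg) = -0.3420
  joint[2] = (-6.0104, 6.0104) + 11.1 * (-0.9397, -0.3420) = (-6.0104 + -10.4306, 6.0104 + -3.7964) = (-16.4410, 2.2140)
link 2: phi[2] = 135 + 65 + 170 = 370 deg
  cos(370 deg) = 0.9848, sin(370 deg) = 0.1736
  joint[3] = (-16.4410, 2.2140) + 6.7 * (0.9848, 0.1736) = (-16.4410 + 6.5982, 2.2140 + 1.1634) = (-9.8428, 3.3774)
link 3: phi[3] = 135 + 65 + 170 + 155 = 525 deg
  cos(525 deg) = -0.9659, sin(525 deg) = 0.2588
  joint[4] = (-9.8428, 3.3774) + 10.1 * (-0.9659, 0.2588) = (-9.8428 + -9.7559, 3.3774 + 2.6141) = (-19.5986, 5.9915)
End effector: (-19.5986, 5.9915)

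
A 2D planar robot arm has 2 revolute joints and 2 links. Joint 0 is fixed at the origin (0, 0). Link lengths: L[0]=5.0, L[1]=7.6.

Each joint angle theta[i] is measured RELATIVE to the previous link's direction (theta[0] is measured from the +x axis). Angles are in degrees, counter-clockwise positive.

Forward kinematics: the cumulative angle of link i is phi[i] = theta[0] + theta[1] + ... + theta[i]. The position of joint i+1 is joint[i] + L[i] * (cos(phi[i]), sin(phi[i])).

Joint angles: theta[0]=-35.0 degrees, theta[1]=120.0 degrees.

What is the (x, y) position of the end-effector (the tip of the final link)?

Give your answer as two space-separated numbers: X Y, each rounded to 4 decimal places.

joint[0] = (0.0000, 0.0000)  (base)
link 0: phi[0] = -35 = -35 deg
  cos(-35 deg) = 0.8192, sin(-35 deg) = -0.5736
  joint[1] = (0.0000, 0.0000) + 5 * (0.8192, -0.5736) = (0.0000 + 4.0958, 0.0000 + -2.8679) = (4.0958, -2.8679)
link 1: phi[1] = -35 + 120 = 85 deg
  cos(85 deg) = 0.0872, sin(85 deg) = 0.9962
  joint[2] = (4.0958, -2.8679) + 7.6 * (0.0872, 0.9962) = (4.0958 + 0.6624, -2.8679 + 7.5711) = (4.7581, 4.7032)
End effector: (4.7581, 4.7032)

Answer: 4.7581 4.7032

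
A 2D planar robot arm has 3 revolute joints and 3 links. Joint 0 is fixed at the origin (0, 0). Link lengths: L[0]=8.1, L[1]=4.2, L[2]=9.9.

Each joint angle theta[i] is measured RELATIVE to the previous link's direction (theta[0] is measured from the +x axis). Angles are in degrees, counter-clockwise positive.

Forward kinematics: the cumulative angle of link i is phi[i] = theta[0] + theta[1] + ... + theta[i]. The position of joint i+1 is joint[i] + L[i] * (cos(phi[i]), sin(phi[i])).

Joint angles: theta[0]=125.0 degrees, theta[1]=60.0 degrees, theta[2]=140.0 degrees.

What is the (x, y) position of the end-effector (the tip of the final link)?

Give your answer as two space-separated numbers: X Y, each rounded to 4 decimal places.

joint[0] = (0.0000, 0.0000)  (base)
link 0: phi[0] = 125 = 125 deg
  cos(125 deg) = -0.5736, sin(125 deg) = 0.8192
  joint[1] = (0.0000, 0.0000) + 8.1 * (-0.5736, 0.8192) = (0.0000 + -4.6460, 0.0000 + 6.6351) = (-4.6460, 6.6351)
link 1: phi[1] = 125 + 60 = 185 deg
  cos(185 deg) = -0.9962, sin(185 deg) = -0.0872
  joint[2] = (-4.6460, 6.6351) + 4.2 * (-0.9962, -0.0872) = (-4.6460 + -4.1840, 6.6351 + -0.3661) = (-8.8300, 6.2691)
link 2: phi[2] = 125 + 60 + 140 = 325 deg
  cos(325 deg) = 0.8192, sin(325 deg) = -0.5736
  joint[3] = (-8.8300, 6.2691) + 9.9 * (0.8192, -0.5736) = (-8.8300 + 8.1096, 6.2691 + -5.6784) = (-0.7204, 0.5907)
End effector: (-0.7204, 0.5907)

Answer: -0.7204 0.5907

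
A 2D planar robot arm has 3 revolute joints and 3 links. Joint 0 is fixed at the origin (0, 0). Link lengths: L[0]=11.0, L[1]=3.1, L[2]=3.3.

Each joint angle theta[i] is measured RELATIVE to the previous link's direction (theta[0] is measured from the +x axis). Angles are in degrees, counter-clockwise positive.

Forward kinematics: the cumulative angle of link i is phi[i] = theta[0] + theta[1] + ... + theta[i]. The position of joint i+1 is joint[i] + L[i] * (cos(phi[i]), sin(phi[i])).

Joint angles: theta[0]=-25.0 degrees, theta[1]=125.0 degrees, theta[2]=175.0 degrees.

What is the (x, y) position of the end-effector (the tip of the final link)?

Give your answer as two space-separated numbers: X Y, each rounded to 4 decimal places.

joint[0] = (0.0000, 0.0000)  (base)
link 0: phi[0] = -25 = -25 deg
  cos(-25 deg) = 0.9063, sin(-25 deg) = -0.4226
  joint[1] = (0.0000, 0.0000) + 11 * (0.9063, -0.4226) = (0.0000 + 9.9694, 0.0000 + -4.6488) = (9.9694, -4.6488)
link 1: phi[1] = -25 + 125 = 100 deg
  cos(100 deg) = -0.1736, sin(100 deg) = 0.9848
  joint[2] = (9.9694, -4.6488) + 3.1 * (-0.1736, 0.9848) = (9.9694 + -0.5383, -4.6488 + 3.0529) = (9.4311, -1.5959)
link 2: phi[2] = -25 + 125 + 175 = 275 deg
  cos(275 deg) = 0.0872, sin(275 deg) = -0.9962
  joint[3] = (9.4311, -1.5959) + 3.3 * (0.0872, -0.9962) = (9.4311 + 0.2876, -1.5959 + -3.2874) = (9.7187, -4.8833)
End effector: (9.7187, -4.8833)

Answer: 9.7187 -4.8833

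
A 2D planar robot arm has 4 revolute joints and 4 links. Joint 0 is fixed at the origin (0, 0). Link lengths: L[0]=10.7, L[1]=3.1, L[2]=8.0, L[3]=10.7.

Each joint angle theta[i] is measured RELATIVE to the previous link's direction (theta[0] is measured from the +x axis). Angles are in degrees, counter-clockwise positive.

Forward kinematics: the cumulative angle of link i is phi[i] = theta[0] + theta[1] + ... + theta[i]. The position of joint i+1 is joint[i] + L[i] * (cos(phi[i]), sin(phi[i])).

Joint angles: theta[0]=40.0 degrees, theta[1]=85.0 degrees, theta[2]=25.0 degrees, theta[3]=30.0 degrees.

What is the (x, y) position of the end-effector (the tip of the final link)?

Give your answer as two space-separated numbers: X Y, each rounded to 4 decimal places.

joint[0] = (0.0000, 0.0000)  (base)
link 0: phi[0] = 40 = 40 deg
  cos(40 deg) = 0.7660, sin(40 deg) = 0.6428
  joint[1] = (0.0000, 0.0000) + 10.7 * (0.7660, 0.6428) = (0.0000 + 8.1967, 0.0000 + 6.8778) = (8.1967, 6.8778)
link 1: phi[1] = 40 + 85 = 125 deg
  cos(125 deg) = -0.5736, sin(125 deg) = 0.8192
  joint[2] = (8.1967, 6.8778) + 3.1 * (-0.5736, 0.8192) = (8.1967 + -1.7781, 6.8778 + 2.5394) = (6.4186, 9.4172)
link 2: phi[2] = 40 + 85 + 25 = 150 deg
  cos(150 deg) = -0.8660, sin(150 deg) = 0.5000
  joint[3] = (6.4186, 9.4172) + 8 * (-0.8660, 0.5000) = (6.4186 + -6.9282, 9.4172 + 4.0000) = (-0.5096, 13.4172)
link 3: phi[3] = 40 + 85 + 25 + 30 = 180 deg
  cos(180 deg) = -1.0000, sin(180 deg) = 0.0000
  joint[4] = (-0.5096, 13.4172) + 10.7 * (-1.0000, 0.0000) = (-0.5096 + -10.7000, 13.4172 + 0.0000) = (-11.2096, 13.4172)
End effector: (-11.2096, 13.4172)

Answer: -11.2096 13.4172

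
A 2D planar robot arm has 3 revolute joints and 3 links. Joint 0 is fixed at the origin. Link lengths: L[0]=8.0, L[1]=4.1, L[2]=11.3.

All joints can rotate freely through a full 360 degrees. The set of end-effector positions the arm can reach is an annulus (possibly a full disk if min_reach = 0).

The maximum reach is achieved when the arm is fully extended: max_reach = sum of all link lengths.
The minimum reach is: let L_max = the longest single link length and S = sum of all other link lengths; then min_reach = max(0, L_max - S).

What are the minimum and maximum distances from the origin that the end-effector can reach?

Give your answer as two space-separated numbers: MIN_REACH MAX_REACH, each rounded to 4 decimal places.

Answer: 0.0000 23.4000

Derivation:
Link lengths: [8.0, 4.1, 11.3]
max_reach = 8 + 4.1 + 11.3 = 23.4
L_max = max([8.0, 4.1, 11.3]) = 11.3
S (sum of others) = 23.4 - 11.3 = 12.1
min_reach = max(0, 11.3 - 12.1) = max(0, -0.8) = 0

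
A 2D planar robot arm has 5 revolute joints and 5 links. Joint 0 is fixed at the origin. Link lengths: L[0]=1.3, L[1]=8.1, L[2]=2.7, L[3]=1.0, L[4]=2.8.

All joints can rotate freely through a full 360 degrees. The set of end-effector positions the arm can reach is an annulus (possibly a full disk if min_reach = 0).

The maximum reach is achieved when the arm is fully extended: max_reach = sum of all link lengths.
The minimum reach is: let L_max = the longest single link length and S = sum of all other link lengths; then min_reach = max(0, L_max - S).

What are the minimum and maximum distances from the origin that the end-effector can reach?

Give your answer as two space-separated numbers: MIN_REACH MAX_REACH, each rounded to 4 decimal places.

Answer: 0.3000 15.9000

Derivation:
Link lengths: [1.3, 8.1, 2.7, 1.0, 2.8]
max_reach = 1.3 + 8.1 + 2.7 + 1 + 2.8 = 15.9
L_max = max([1.3, 8.1, 2.7, 1.0, 2.8]) = 8.1
S (sum of others) = 15.9 - 8.1 = 7.8
min_reach = max(0, 8.1 - 7.8) = max(0, 0.3) = 0.3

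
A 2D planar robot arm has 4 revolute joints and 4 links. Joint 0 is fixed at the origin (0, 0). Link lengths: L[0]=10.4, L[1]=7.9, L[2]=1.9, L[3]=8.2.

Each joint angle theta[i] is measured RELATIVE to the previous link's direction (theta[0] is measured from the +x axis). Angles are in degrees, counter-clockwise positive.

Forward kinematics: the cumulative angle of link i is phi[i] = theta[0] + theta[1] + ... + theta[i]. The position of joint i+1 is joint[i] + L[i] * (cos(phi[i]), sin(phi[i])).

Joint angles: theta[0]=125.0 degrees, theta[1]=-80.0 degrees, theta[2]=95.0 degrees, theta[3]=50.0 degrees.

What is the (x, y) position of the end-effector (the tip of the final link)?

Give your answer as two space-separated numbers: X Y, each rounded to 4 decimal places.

Answer: -9.9100 13.9027

Derivation:
joint[0] = (0.0000, 0.0000)  (base)
link 0: phi[0] = 125 = 125 deg
  cos(125 deg) = -0.5736, sin(125 deg) = 0.8192
  joint[1] = (0.0000, 0.0000) + 10.4 * (-0.5736, 0.8192) = (0.0000 + -5.9652, 0.0000 + 8.5192) = (-5.9652, 8.5192)
link 1: phi[1] = 125 + -80 = 45 deg
  cos(45 deg) = 0.7071, sin(45 deg) = 0.7071
  joint[2] = (-5.9652, 8.5192) + 7.9 * (0.7071, 0.7071) = (-5.9652 + 5.5861, 8.5192 + 5.5861) = (-0.3791, 14.1053)
link 2: phi[2] = 125 + -80 + 95 = 140 deg
  cos(140 deg) = -0.7660, sin(140 deg) = 0.6428
  joint[3] = (-0.3791, 14.1053) + 1.9 * (-0.7660, 0.6428) = (-0.3791 + -1.4555, 14.1053 + 1.2213) = (-1.8345, 15.3266)
link 3: phi[3] = 125 + -80 + 95 + 50 = 190 deg
  cos(190 deg) = -0.9848, sin(190 deg) = -0.1736
  joint[4] = (-1.8345, 15.3266) + 8.2 * (-0.9848, -0.1736) = (-1.8345 + -8.0754, 15.3266 + -1.4239) = (-9.9100, 13.9027)
End effector: (-9.9100, 13.9027)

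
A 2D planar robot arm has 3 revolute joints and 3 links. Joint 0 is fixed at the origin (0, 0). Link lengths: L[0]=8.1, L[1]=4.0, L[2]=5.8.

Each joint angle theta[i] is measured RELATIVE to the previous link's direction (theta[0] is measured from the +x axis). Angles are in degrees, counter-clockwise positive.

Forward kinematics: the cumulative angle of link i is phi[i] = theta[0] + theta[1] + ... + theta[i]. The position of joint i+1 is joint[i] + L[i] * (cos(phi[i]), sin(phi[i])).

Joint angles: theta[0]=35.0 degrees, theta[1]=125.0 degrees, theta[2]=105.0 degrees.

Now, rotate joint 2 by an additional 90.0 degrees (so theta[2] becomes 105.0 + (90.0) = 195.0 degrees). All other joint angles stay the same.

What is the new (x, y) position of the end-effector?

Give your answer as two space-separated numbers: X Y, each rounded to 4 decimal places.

Answer: 8.6543 5.5085

Derivation:
joint[0] = (0.0000, 0.0000)  (base)
link 0: phi[0] = 35 = 35 deg
  cos(35 deg) = 0.8192, sin(35 deg) = 0.5736
  joint[1] = (0.0000, 0.0000) + 8.1 * (0.8192, 0.5736) = (0.0000 + 6.6351, 0.0000 + 4.6460) = (6.6351, 4.6460)
link 1: phi[1] = 35 + 125 = 160 deg
  cos(160 deg) = -0.9397, sin(160 deg) = 0.3420
  joint[2] = (6.6351, 4.6460) + 4 * (-0.9397, 0.3420) = (6.6351 + -3.7588, 4.6460 + 1.3681) = (2.8764, 6.0140)
link 2: phi[2] = 35 + 125 + 195 = 355 deg
  cos(355 deg) = 0.9962, sin(355 deg) = -0.0872
  joint[3] = (2.8764, 6.0140) + 5.8 * (0.9962, -0.0872) = (2.8764 + 5.7779, 6.0140 + -0.5055) = (8.6543, 5.5085)
End effector: (8.6543, 5.5085)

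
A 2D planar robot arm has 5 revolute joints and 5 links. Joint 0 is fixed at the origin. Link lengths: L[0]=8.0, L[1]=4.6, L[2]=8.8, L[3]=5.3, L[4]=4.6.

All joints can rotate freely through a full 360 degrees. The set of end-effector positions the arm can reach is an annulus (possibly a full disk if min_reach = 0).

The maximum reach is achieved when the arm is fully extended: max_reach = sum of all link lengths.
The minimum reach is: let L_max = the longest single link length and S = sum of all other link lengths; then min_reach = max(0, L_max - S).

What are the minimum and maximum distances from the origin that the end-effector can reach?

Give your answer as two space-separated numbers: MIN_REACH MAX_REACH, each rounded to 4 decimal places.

Link lengths: [8.0, 4.6, 8.8, 5.3, 4.6]
max_reach = 8 + 4.6 + 8.8 + 5.3 + 4.6 = 31.3
L_max = max([8.0, 4.6, 8.8, 5.3, 4.6]) = 8.8
S (sum of others) = 31.3 - 8.8 = 22.5
min_reach = max(0, 8.8 - 22.5) = max(0, -13.7) = 0

Answer: 0.0000 31.3000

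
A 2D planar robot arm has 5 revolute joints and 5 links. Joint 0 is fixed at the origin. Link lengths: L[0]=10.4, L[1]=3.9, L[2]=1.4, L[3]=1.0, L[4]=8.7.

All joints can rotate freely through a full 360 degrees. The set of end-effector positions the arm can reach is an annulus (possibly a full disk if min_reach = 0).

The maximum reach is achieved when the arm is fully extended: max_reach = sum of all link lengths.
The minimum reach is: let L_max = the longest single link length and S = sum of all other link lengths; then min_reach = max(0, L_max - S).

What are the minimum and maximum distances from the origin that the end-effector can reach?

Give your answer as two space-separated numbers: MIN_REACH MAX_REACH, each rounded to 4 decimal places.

Link lengths: [10.4, 3.9, 1.4, 1.0, 8.7]
max_reach = 10.4 + 3.9 + 1.4 + 1 + 8.7 = 25.4
L_max = max([10.4, 3.9, 1.4, 1.0, 8.7]) = 10.4
S (sum of others) = 25.4 - 10.4 = 15
min_reach = max(0, 10.4 - 15) = max(0, -4.6) = 0

Answer: 0.0000 25.4000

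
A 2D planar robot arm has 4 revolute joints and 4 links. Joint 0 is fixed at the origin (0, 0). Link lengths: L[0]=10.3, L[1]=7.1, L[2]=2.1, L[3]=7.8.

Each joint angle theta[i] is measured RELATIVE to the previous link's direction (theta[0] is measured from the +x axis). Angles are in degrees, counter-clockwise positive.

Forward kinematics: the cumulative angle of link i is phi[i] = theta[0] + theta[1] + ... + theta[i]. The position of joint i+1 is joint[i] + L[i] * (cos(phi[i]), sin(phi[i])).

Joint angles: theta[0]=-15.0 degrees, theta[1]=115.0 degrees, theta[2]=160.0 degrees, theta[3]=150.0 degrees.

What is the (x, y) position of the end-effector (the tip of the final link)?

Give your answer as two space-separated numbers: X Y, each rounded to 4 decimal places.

Answer: 13.3652 8.2333

Derivation:
joint[0] = (0.0000, 0.0000)  (base)
link 0: phi[0] = -15 = -15 deg
  cos(-15 deg) = 0.9659, sin(-15 deg) = -0.2588
  joint[1] = (0.0000, 0.0000) + 10.3 * (0.9659, -0.2588) = (0.0000 + 9.9490, 0.0000 + -2.6658) = (9.9490, -2.6658)
link 1: phi[1] = -15 + 115 = 100 deg
  cos(100 deg) = -0.1736, sin(100 deg) = 0.9848
  joint[2] = (9.9490, -2.6658) + 7.1 * (-0.1736, 0.9848) = (9.9490 + -1.2329, -2.6658 + 6.9921) = (8.7161, 4.3263)
link 2: phi[2] = -15 + 115 + 160 = 260 deg
  cos(260 deg) = -0.1736, sin(260 deg) = -0.9848
  joint[3] = (8.7161, 4.3263) + 2.1 * (-0.1736, -0.9848) = (8.7161 + -0.3647, 4.3263 + -2.0681) = (8.3515, 2.2582)
link 3: phi[3] = -15 + 115 + 160 + 150 = 410 deg
  cos(410 deg) = 0.6428, sin(410 deg) = 0.7660
  joint[4] = (8.3515, 2.2582) + 7.8 * (0.6428, 0.7660) = (8.3515 + 5.0137, 2.2582 + 5.9751) = (13.3652, 8.2333)
End effector: (13.3652, 8.2333)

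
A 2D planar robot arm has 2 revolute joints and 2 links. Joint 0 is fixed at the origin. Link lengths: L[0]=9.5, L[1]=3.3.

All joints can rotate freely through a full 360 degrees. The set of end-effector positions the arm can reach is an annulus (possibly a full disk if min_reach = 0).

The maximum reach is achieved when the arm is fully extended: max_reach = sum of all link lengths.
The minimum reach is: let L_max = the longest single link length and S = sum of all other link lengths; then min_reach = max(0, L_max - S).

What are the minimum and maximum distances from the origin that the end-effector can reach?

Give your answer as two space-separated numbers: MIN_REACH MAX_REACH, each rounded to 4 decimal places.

Link lengths: [9.5, 3.3]
max_reach = 9.5 + 3.3 = 12.8
L_max = max([9.5, 3.3]) = 9.5
S (sum of others) = 12.8 - 9.5 = 3.3
min_reach = max(0, 9.5 - 3.3) = max(0, 6.2) = 6.2

Answer: 6.2000 12.8000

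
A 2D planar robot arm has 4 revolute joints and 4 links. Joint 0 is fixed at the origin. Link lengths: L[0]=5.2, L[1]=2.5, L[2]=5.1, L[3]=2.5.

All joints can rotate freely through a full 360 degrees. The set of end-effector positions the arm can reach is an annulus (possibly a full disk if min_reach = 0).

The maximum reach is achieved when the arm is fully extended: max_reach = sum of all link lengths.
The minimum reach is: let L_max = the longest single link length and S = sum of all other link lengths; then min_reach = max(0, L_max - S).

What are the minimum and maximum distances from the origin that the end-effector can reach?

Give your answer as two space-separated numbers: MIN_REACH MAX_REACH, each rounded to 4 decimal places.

Link lengths: [5.2, 2.5, 5.1, 2.5]
max_reach = 5.2 + 2.5 + 5.1 + 2.5 = 15.3
L_max = max([5.2, 2.5, 5.1, 2.5]) = 5.2
S (sum of others) = 15.3 - 5.2 = 10.1
min_reach = max(0, 5.2 - 10.1) = max(0, -4.9) = 0

Answer: 0.0000 15.3000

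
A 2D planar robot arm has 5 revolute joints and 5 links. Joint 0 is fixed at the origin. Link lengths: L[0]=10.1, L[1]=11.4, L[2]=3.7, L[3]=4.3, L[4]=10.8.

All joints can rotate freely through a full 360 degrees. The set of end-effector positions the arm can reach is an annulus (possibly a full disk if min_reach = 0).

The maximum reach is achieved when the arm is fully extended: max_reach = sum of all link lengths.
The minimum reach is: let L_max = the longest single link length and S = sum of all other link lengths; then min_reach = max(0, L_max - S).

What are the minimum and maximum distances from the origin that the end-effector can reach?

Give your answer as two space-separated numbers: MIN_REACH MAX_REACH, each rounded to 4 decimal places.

Answer: 0.0000 40.3000

Derivation:
Link lengths: [10.1, 11.4, 3.7, 4.3, 10.8]
max_reach = 10.1 + 11.4 + 3.7 + 4.3 + 10.8 = 40.3
L_max = max([10.1, 11.4, 3.7, 4.3, 10.8]) = 11.4
S (sum of others) = 40.3 - 11.4 = 28.9
min_reach = max(0, 11.4 - 28.9) = max(0, -17.5) = 0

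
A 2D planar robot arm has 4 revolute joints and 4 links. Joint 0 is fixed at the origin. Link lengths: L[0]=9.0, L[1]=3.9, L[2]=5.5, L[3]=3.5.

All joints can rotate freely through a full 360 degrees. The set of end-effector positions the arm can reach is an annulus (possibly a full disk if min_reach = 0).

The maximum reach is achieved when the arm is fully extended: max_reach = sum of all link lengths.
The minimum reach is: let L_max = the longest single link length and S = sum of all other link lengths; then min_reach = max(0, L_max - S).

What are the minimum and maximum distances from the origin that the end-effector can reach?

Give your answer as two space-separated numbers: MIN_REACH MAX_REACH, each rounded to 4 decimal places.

Answer: 0.0000 21.9000

Derivation:
Link lengths: [9.0, 3.9, 5.5, 3.5]
max_reach = 9 + 3.9 + 5.5 + 3.5 = 21.9
L_max = max([9.0, 3.9, 5.5, 3.5]) = 9
S (sum of others) = 21.9 - 9 = 12.9
min_reach = max(0, 9 - 12.9) = max(0, -3.9) = 0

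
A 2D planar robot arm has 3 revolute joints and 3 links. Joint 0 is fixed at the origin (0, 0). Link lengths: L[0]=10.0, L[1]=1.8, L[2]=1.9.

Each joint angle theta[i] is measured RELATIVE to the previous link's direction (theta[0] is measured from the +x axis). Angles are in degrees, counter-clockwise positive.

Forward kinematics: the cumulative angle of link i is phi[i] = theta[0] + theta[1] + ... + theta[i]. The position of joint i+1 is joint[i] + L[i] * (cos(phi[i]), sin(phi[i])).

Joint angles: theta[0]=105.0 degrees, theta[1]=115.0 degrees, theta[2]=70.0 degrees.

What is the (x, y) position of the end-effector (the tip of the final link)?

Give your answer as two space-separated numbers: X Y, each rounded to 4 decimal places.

Answer: -3.3172 6.7168

Derivation:
joint[0] = (0.0000, 0.0000)  (base)
link 0: phi[0] = 105 = 105 deg
  cos(105 deg) = -0.2588, sin(105 deg) = 0.9659
  joint[1] = (0.0000, 0.0000) + 10 * (-0.2588, 0.9659) = (0.0000 + -2.5882, 0.0000 + 9.6593) = (-2.5882, 9.6593)
link 1: phi[1] = 105 + 115 = 220 deg
  cos(220 deg) = -0.7660, sin(220 deg) = -0.6428
  joint[2] = (-2.5882, 9.6593) + 1.8 * (-0.7660, -0.6428) = (-2.5882 + -1.3789, 9.6593 + -1.1570) = (-3.9671, 8.5022)
link 2: phi[2] = 105 + 115 + 70 = 290 deg
  cos(290 deg) = 0.3420, sin(290 deg) = -0.9397
  joint[3] = (-3.9671, 8.5022) + 1.9 * (0.3420, -0.9397) = (-3.9671 + 0.6498, 8.5022 + -1.7854) = (-3.3172, 6.7168)
End effector: (-3.3172, 6.7168)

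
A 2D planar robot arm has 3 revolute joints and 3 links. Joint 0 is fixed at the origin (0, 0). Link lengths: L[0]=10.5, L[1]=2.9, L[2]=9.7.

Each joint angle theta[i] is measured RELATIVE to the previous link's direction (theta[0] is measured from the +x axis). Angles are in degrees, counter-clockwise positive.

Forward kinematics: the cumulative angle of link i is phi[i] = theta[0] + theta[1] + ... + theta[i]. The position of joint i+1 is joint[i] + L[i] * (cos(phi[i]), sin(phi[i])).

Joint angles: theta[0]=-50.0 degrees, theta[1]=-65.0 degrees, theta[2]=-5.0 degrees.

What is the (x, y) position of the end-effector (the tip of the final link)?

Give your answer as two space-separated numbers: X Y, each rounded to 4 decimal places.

joint[0] = (0.0000, 0.0000)  (base)
link 0: phi[0] = -50 = -50 deg
  cos(-50 deg) = 0.6428, sin(-50 deg) = -0.7660
  joint[1] = (0.0000, 0.0000) + 10.5 * (0.6428, -0.7660) = (0.0000 + 6.7493, 0.0000 + -8.0435) = (6.7493, -8.0435)
link 1: phi[1] = -50 + -65 = -115 deg
  cos(-115 deg) = -0.4226, sin(-115 deg) = -0.9063
  joint[2] = (6.7493, -8.0435) + 2.9 * (-0.4226, -0.9063) = (6.7493 + -1.2256, -8.0435 + -2.6283) = (5.5237, -10.6718)
link 2: phi[2] = -50 + -65 + -5 = -120 deg
  cos(-120 deg) = -0.5000, sin(-120 deg) = -0.8660
  joint[3] = (5.5237, -10.6718) + 9.7 * (-0.5000, -0.8660) = (5.5237 + -4.8500, -10.6718 + -8.4004) = (0.6737, -19.0722)
End effector: (0.6737, -19.0722)

Answer: 0.6737 -19.0722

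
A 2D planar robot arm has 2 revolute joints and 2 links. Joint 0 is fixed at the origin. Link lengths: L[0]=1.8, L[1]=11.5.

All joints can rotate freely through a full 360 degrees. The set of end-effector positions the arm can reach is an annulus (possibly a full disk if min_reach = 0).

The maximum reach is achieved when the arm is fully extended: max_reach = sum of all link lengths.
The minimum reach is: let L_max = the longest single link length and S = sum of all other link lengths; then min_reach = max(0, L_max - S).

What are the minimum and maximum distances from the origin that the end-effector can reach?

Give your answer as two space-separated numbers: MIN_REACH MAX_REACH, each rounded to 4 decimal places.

Answer: 9.7000 13.3000

Derivation:
Link lengths: [1.8, 11.5]
max_reach = 1.8 + 11.5 = 13.3
L_max = max([1.8, 11.5]) = 11.5
S (sum of others) = 13.3 - 11.5 = 1.8
min_reach = max(0, 11.5 - 1.8) = max(0, 9.7) = 9.7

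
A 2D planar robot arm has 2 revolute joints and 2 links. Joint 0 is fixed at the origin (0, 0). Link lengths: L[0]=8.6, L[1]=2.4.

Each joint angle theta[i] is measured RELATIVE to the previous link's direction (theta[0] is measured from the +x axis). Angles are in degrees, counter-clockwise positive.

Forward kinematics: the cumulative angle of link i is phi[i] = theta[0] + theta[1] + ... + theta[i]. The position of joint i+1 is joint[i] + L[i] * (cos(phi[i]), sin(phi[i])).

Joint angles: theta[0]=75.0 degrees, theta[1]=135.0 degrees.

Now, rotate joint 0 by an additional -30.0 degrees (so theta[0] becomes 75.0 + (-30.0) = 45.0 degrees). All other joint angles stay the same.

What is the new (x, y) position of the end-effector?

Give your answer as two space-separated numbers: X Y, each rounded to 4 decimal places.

joint[0] = (0.0000, 0.0000)  (base)
link 0: phi[0] = 45 = 45 deg
  cos(45 deg) = 0.7071, sin(45 deg) = 0.7071
  joint[1] = (0.0000, 0.0000) + 8.6 * (0.7071, 0.7071) = (0.0000 + 6.0811, 0.0000 + 6.0811) = (6.0811, 6.0811)
link 1: phi[1] = 45 + 135 = 180 deg
  cos(180 deg) = -1.0000, sin(180 deg) = 0.0000
  joint[2] = (6.0811, 6.0811) + 2.4 * (-1.0000, 0.0000) = (6.0811 + -2.4000, 6.0811 + 0.0000) = (3.6811, 6.0811)
End effector: (3.6811, 6.0811)

Answer: 3.6811 6.0811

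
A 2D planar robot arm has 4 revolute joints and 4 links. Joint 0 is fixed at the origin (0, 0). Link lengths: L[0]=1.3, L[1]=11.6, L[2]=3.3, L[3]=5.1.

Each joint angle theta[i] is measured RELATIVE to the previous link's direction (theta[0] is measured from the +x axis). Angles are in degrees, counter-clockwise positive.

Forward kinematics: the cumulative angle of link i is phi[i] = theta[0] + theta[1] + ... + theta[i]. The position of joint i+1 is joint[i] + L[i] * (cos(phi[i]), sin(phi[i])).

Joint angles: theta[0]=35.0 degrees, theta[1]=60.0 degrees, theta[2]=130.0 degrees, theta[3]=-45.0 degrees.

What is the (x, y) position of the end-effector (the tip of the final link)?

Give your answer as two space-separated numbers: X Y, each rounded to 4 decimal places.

Answer: -7.3796 9.9681

Derivation:
joint[0] = (0.0000, 0.0000)  (base)
link 0: phi[0] = 35 = 35 deg
  cos(35 deg) = 0.8192, sin(35 deg) = 0.5736
  joint[1] = (0.0000, 0.0000) + 1.3 * (0.8192, 0.5736) = (0.0000 + 1.0649, 0.0000 + 0.7456) = (1.0649, 0.7456)
link 1: phi[1] = 35 + 60 = 95 deg
  cos(95 deg) = -0.0872, sin(95 deg) = 0.9962
  joint[2] = (1.0649, 0.7456) + 11.6 * (-0.0872, 0.9962) = (1.0649 + -1.0110, 0.7456 + 11.5559) = (0.0539, 12.3015)
link 2: phi[2] = 35 + 60 + 130 = 225 deg
  cos(225 deg) = -0.7071, sin(225 deg) = -0.7071
  joint[3] = (0.0539, 12.3015) + 3.3 * (-0.7071, -0.7071) = (0.0539 + -2.3335, 12.3015 + -2.3335) = (-2.2796, 9.9681)
link 3: phi[3] = 35 + 60 + 130 + -45 = 180 deg
  cos(180 deg) = -1.0000, sin(180 deg) = 0.0000
  joint[4] = (-2.2796, 9.9681) + 5.1 * (-1.0000, 0.0000) = (-2.2796 + -5.1000, 9.9681 + 0.0000) = (-7.3796, 9.9681)
End effector: (-7.3796, 9.9681)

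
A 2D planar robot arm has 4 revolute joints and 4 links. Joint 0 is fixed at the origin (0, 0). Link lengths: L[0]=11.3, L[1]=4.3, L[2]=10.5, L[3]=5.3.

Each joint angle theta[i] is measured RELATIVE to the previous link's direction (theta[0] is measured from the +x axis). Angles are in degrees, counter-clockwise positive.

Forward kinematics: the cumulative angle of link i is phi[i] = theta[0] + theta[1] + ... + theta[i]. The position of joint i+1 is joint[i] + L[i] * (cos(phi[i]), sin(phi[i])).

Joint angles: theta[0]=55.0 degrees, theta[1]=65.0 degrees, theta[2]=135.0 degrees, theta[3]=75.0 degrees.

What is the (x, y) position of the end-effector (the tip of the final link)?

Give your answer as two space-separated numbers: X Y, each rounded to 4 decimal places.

Answer: 6.2037 0.1881

Derivation:
joint[0] = (0.0000, 0.0000)  (base)
link 0: phi[0] = 55 = 55 deg
  cos(55 deg) = 0.5736, sin(55 deg) = 0.8192
  joint[1] = (0.0000, 0.0000) + 11.3 * (0.5736, 0.8192) = (0.0000 + 6.4814, 0.0000 + 9.2564) = (6.4814, 9.2564)
link 1: phi[1] = 55 + 65 = 120 deg
  cos(120 deg) = -0.5000, sin(120 deg) = 0.8660
  joint[2] = (6.4814, 9.2564) + 4.3 * (-0.5000, 0.8660) = (6.4814 + -2.1500, 9.2564 + 3.7239) = (4.3314, 12.9803)
link 2: phi[2] = 55 + 65 + 135 = 255 deg
  cos(255 deg) = -0.2588, sin(255 deg) = -0.9659
  joint[3] = (4.3314, 12.9803) + 10.5 * (-0.2588, -0.9659) = (4.3314 + -2.7176, 12.9803 + -10.1422) = (1.6138, 2.8381)
link 3: phi[3] = 55 + 65 + 135 + 75 = 330 deg
  cos(330 deg) = 0.8660, sin(330 deg) = -0.5000
  joint[4] = (1.6138, 2.8381) + 5.3 * (0.8660, -0.5000) = (1.6138 + 4.5899, 2.8381 + -2.6500) = (6.2037, 0.1881)
End effector: (6.2037, 0.1881)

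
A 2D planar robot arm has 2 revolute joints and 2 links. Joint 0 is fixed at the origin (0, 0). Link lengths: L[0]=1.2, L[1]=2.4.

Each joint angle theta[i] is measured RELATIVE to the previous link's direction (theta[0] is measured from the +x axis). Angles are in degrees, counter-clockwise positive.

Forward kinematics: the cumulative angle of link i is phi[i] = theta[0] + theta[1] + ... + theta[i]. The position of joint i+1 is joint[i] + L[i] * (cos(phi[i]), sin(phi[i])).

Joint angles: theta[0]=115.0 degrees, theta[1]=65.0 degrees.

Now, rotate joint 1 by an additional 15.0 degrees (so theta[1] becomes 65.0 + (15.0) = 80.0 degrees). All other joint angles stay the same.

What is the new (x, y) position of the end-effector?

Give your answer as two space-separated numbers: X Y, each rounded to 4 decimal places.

Answer: -2.8254 0.4664

Derivation:
joint[0] = (0.0000, 0.0000)  (base)
link 0: phi[0] = 115 = 115 deg
  cos(115 deg) = -0.4226, sin(115 deg) = 0.9063
  joint[1] = (0.0000, 0.0000) + 1.2 * (-0.4226, 0.9063) = (0.0000 + -0.5071, 0.0000 + 1.0876) = (-0.5071, 1.0876)
link 1: phi[1] = 115 + 80 = 195 deg
  cos(195 deg) = -0.9659, sin(195 deg) = -0.2588
  joint[2] = (-0.5071, 1.0876) + 2.4 * (-0.9659, -0.2588) = (-0.5071 + -2.3182, 1.0876 + -0.6212) = (-2.8254, 0.4664)
End effector: (-2.8254, 0.4664)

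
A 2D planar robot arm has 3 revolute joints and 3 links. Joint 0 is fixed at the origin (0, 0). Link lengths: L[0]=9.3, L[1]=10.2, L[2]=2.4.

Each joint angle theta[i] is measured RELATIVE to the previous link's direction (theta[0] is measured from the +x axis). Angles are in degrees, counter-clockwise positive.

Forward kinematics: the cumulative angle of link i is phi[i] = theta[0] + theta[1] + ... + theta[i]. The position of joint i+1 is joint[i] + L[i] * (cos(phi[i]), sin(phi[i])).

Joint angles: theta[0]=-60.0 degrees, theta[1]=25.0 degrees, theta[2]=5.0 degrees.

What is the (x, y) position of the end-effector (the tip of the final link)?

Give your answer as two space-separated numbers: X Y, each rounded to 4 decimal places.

joint[0] = (0.0000, 0.0000)  (base)
link 0: phi[0] = -60 = -60 deg
  cos(-60 deg) = 0.5000, sin(-60 deg) = -0.8660
  joint[1] = (0.0000, 0.0000) + 9.3 * (0.5000, -0.8660) = (0.0000 + 4.6500, 0.0000 + -8.0540) = (4.6500, -8.0540)
link 1: phi[1] = -60 + 25 = -35 deg
  cos(-35 deg) = 0.8192, sin(-35 deg) = -0.5736
  joint[2] = (4.6500, -8.0540) + 10.2 * (0.8192, -0.5736) = (4.6500 + 8.3554, -8.0540 + -5.8505) = (13.0054, -13.9045)
link 2: phi[2] = -60 + 25 + 5 = -30 deg
  cos(-30 deg) = 0.8660, sin(-30 deg) = -0.5000
  joint[3] = (13.0054, -13.9045) + 2.4 * (0.8660, -0.5000) = (13.0054 + 2.0785, -13.9045 + -1.2000) = (15.0838, -15.1045)
End effector: (15.0838, -15.1045)

Answer: 15.0838 -15.1045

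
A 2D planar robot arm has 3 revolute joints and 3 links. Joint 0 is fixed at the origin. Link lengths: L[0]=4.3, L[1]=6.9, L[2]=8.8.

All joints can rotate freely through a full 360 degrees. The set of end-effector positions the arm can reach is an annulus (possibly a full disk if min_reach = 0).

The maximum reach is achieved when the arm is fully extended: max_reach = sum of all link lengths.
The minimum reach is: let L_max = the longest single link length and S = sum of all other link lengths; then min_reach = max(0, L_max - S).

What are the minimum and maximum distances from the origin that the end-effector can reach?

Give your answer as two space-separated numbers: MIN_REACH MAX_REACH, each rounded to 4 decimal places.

Link lengths: [4.3, 6.9, 8.8]
max_reach = 4.3 + 6.9 + 8.8 = 20
L_max = max([4.3, 6.9, 8.8]) = 8.8
S (sum of others) = 20 - 8.8 = 11.2
min_reach = max(0, 8.8 - 11.2) = max(0, -2.4) = 0

Answer: 0.0000 20.0000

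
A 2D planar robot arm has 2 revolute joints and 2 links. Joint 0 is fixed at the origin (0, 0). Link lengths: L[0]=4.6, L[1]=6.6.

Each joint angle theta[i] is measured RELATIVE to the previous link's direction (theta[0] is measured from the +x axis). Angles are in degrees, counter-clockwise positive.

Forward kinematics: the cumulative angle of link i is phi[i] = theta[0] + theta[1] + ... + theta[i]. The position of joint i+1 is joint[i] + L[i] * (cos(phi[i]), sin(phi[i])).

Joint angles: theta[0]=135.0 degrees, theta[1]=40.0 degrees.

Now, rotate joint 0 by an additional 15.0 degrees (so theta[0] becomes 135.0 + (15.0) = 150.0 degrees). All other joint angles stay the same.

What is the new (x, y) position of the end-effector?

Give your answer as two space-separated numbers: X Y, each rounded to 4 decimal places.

Answer: -10.4834 1.1539

Derivation:
joint[0] = (0.0000, 0.0000)  (base)
link 0: phi[0] = 150 = 150 deg
  cos(150 deg) = -0.8660, sin(150 deg) = 0.5000
  joint[1] = (0.0000, 0.0000) + 4.6 * (-0.8660, 0.5000) = (0.0000 + -3.9837, 0.0000 + 2.3000) = (-3.9837, 2.3000)
link 1: phi[1] = 150 + 40 = 190 deg
  cos(190 deg) = -0.9848, sin(190 deg) = -0.1736
  joint[2] = (-3.9837, 2.3000) + 6.6 * (-0.9848, -0.1736) = (-3.9837 + -6.4997, 2.3000 + -1.1461) = (-10.4834, 1.1539)
End effector: (-10.4834, 1.1539)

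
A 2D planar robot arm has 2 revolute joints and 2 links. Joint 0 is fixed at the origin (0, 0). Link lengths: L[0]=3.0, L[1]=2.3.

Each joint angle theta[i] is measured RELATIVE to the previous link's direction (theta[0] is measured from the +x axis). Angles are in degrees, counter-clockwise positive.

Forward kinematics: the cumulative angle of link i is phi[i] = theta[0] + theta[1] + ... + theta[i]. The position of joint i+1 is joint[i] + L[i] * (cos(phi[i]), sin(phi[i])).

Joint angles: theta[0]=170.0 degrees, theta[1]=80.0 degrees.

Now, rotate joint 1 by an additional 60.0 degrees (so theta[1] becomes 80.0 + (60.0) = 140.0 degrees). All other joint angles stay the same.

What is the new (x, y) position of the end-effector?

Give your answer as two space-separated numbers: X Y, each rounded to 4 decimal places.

Answer: -1.4760 -1.2410

Derivation:
joint[0] = (0.0000, 0.0000)  (base)
link 0: phi[0] = 170 = 170 deg
  cos(170 deg) = -0.9848, sin(170 deg) = 0.1736
  joint[1] = (0.0000, 0.0000) + 3 * (-0.9848, 0.1736) = (0.0000 + -2.9544, 0.0000 + 0.5209) = (-2.9544, 0.5209)
link 1: phi[1] = 170 + 140 = 310 deg
  cos(310 deg) = 0.6428, sin(310 deg) = -0.7660
  joint[2] = (-2.9544, 0.5209) + 2.3 * (0.6428, -0.7660) = (-2.9544 + 1.4784, 0.5209 + -1.7619) = (-1.4760, -1.2410)
End effector: (-1.4760, -1.2410)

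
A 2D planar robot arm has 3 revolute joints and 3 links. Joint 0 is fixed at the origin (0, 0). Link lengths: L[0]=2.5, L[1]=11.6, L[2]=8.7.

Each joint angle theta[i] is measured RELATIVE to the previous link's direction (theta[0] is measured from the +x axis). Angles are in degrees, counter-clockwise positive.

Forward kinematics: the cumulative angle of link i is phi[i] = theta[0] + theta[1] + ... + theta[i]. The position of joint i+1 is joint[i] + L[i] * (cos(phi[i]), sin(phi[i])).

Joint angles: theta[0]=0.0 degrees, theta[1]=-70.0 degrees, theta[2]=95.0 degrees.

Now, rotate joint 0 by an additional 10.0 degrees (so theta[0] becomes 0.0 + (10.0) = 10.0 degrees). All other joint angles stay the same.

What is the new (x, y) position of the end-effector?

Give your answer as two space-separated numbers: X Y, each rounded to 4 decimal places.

joint[0] = (0.0000, 0.0000)  (base)
link 0: phi[0] = 10 = 10 deg
  cos(10 deg) = 0.9848, sin(10 deg) = 0.1736
  joint[1] = (0.0000, 0.0000) + 2.5 * (0.9848, 0.1736) = (0.0000 + 2.4620, 0.0000 + 0.4341) = (2.4620, 0.4341)
link 1: phi[1] = 10 + -70 = -60 deg
  cos(-60 deg) = 0.5000, sin(-60 deg) = -0.8660
  joint[2] = (2.4620, 0.4341) + 11.6 * (0.5000, -0.8660) = (2.4620 + 5.8000, 0.4341 + -10.0459) = (8.2620, -9.6118)
link 2: phi[2] = 10 + -70 + 95 = 35 deg
  cos(35 deg) = 0.8192, sin(35 deg) = 0.5736
  joint[3] = (8.2620, -9.6118) + 8.7 * (0.8192, 0.5736) = (8.2620 + 7.1266, -9.6118 + 4.9901) = (15.3886, -4.6217)
End effector: (15.3886, -4.6217)

Answer: 15.3886 -4.6217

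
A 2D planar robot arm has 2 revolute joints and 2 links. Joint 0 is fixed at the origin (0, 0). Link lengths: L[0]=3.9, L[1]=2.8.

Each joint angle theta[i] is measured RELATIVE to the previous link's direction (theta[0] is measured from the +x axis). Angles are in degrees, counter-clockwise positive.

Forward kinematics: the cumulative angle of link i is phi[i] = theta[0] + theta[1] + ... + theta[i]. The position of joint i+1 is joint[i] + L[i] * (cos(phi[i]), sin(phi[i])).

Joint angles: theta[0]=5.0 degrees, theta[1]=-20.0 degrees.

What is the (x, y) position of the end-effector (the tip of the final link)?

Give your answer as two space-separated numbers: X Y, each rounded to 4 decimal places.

joint[0] = (0.0000, 0.0000)  (base)
link 0: phi[0] = 5 = 5 deg
  cos(5 deg) = 0.9962, sin(5 deg) = 0.0872
  joint[1] = (0.0000, 0.0000) + 3.9 * (0.9962, 0.0872) = (0.0000 + 3.8852, 0.0000 + 0.3399) = (3.8852, 0.3399)
link 1: phi[1] = 5 + -20 = -15 deg
  cos(-15 deg) = 0.9659, sin(-15 deg) = -0.2588
  joint[2] = (3.8852, 0.3399) + 2.8 * (0.9659, -0.2588) = (3.8852 + 2.7046, 0.3399 + -0.7247) = (6.5898, -0.3848)
End effector: (6.5898, -0.3848)

Answer: 6.5898 -0.3848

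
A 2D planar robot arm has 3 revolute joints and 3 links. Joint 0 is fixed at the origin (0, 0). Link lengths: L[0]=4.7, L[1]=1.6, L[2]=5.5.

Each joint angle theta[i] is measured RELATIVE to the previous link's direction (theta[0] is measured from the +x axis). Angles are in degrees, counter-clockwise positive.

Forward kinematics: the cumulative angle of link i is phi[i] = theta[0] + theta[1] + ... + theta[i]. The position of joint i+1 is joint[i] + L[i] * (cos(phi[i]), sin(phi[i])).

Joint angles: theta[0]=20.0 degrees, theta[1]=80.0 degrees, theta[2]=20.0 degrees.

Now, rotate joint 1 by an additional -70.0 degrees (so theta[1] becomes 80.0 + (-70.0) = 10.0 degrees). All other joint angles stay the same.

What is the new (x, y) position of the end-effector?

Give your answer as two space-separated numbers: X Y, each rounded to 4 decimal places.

joint[0] = (0.0000, 0.0000)  (base)
link 0: phi[0] = 20 = 20 deg
  cos(20 deg) = 0.9397, sin(20 deg) = 0.3420
  joint[1] = (0.0000, 0.0000) + 4.7 * (0.9397, 0.3420) = (0.0000 + 4.4166, 0.0000 + 1.6075) = (4.4166, 1.6075)
link 1: phi[1] = 20 + 10 = 30 deg
  cos(30 deg) = 0.8660, sin(30 deg) = 0.5000
  joint[2] = (4.4166, 1.6075) + 1.6 * (0.8660, 0.5000) = (4.4166 + 1.3856, 1.6075 + 0.8000) = (5.8022, 2.4075)
link 2: phi[2] = 20 + 10 + 20 = 50 deg
  cos(50 deg) = 0.6428, sin(50 deg) = 0.7660
  joint[3] = (5.8022, 2.4075) + 5.5 * (0.6428, 0.7660) = (5.8022 + 3.5353, 2.4075 + 4.2132) = (9.3375, 6.6207)
End effector: (9.3375, 6.6207)

Answer: 9.3375 6.6207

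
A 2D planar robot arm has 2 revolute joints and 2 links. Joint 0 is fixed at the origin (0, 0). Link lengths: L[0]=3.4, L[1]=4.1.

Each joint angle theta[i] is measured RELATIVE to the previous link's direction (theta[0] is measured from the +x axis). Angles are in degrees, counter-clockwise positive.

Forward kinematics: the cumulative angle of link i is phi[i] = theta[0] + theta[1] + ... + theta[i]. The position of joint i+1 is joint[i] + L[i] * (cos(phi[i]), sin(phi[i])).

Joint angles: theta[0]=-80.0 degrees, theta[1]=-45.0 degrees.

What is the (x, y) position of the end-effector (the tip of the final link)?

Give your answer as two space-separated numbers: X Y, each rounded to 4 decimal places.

Answer: -1.7613 -6.7069

Derivation:
joint[0] = (0.0000, 0.0000)  (base)
link 0: phi[0] = -80 = -80 deg
  cos(-80 deg) = 0.1736, sin(-80 deg) = -0.9848
  joint[1] = (0.0000, 0.0000) + 3.4 * (0.1736, -0.9848) = (0.0000 + 0.5904, 0.0000 + -3.3483) = (0.5904, -3.3483)
link 1: phi[1] = -80 + -45 = -125 deg
  cos(-125 deg) = -0.5736, sin(-125 deg) = -0.8192
  joint[2] = (0.5904, -3.3483) + 4.1 * (-0.5736, -0.8192) = (0.5904 + -2.3517, -3.3483 + -3.3585) = (-1.7613, -6.7069)
End effector: (-1.7613, -6.7069)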